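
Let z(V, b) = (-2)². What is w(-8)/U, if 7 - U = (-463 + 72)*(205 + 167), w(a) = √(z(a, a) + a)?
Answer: 2*I/145459 ≈ 1.375e-5*I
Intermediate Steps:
z(V, b) = 4
w(a) = √(4 + a)
U = 145459 (U = 7 - (-463 + 72)*(205 + 167) = 7 - (-391)*372 = 7 - 1*(-145452) = 7 + 145452 = 145459)
w(-8)/U = √(4 - 8)/145459 = √(-4)*(1/145459) = (2*I)*(1/145459) = 2*I/145459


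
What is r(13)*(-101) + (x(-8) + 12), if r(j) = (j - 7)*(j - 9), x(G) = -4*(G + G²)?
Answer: -2636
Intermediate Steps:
x(G) = -4*G - 4*G²
r(j) = (-9 + j)*(-7 + j) (r(j) = (-7 + j)*(-9 + j) = (-9 + j)*(-7 + j))
r(13)*(-101) + (x(-8) + 12) = (63 + 13² - 16*13)*(-101) + (-4*(-8)*(1 - 8) + 12) = (63 + 169 - 208)*(-101) + (-4*(-8)*(-7) + 12) = 24*(-101) + (-224 + 12) = -2424 - 212 = -2636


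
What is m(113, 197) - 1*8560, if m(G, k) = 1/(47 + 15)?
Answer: -530719/62 ≈ -8560.0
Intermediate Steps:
m(G, k) = 1/62
m(113, 197) - 1*8560 = 1/62 - 1*8560 = 1/62 - 8560 = -530719/62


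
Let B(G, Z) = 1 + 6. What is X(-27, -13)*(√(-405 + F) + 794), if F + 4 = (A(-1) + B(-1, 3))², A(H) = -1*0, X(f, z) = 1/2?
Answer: 397 + 3*I*√10 ≈ 397.0 + 9.4868*I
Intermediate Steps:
X(f, z) = ½
A(H) = 0
B(G, Z) = 7
F = 45 (F = -4 + (0 + 7)² = -4 + 7² = -4 + 49 = 45)
X(-27, -13)*(√(-405 + F) + 794) = (√(-405 + 45) + 794)/2 = (√(-360) + 794)/2 = (6*I*√10 + 794)/2 = (794 + 6*I*√10)/2 = 397 + 3*I*√10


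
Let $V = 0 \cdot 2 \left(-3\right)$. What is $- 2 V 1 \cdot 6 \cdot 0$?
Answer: $0$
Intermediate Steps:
$V = 0$ ($V = 0 \left(-3\right) = 0$)
$- 2 V 1 \cdot 6 \cdot 0 = \left(-2\right) 0 \cdot 1 \cdot 6 \cdot 0 = 0 \cdot 6 \cdot 0 = 0 \cdot 0 = 0$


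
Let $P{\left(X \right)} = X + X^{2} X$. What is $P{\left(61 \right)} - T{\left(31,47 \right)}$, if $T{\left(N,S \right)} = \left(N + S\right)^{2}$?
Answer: $220958$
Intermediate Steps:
$P{\left(X \right)} = X + X^{3}$
$P{\left(61 \right)} - T{\left(31,47 \right)} = \left(61 + 61^{3}\right) - \left(31 + 47\right)^{2} = \left(61 + 226981\right) - 78^{2} = 227042 - 6084 = 220958$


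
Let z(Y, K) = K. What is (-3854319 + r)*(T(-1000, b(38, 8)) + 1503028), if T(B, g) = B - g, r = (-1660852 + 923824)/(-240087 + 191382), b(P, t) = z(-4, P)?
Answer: -18797291686769022/3247 ≈ -5.7891e+12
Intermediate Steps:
b(P, t) = P
r = 245676/16235 (r = -737028/(-48705) = -737028*(-1/48705) = 245676/16235 ≈ 15.132)
(-3854319 + r)*(T(-1000, b(38, 8)) + 1503028) = (-3854319 + 245676/16235)*((-1000 - 1*38) + 1503028) = -62574623289*((-1000 - 38) + 1503028)/16235 = -62574623289*(-1038 + 1503028)/16235 = -62574623289/16235*1501990 = -18797291686769022/3247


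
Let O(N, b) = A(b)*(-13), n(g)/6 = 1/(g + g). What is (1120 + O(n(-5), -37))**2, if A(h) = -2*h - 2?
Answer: 33856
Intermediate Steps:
A(h) = -2 - 2*h
n(g) = 3/g (n(g) = 6/(g + g) = 6/((2*g)) = 6*(1/(2*g)) = 3/g)
O(N, b) = 26 + 26*b (O(N, b) = (-2 - 2*b)*(-13) = 26 + 26*b)
(1120 + O(n(-5), -37))**2 = (1120 + (26 + 26*(-37)))**2 = (1120 + (26 - 962))**2 = (1120 - 936)**2 = 184**2 = 33856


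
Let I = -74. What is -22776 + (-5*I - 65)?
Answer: -22471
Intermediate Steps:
-22776 + (-5*I - 65) = -22776 + (-5*(-74) - 65) = -22776 + (370 - 65) = -22776 + 305 = -22471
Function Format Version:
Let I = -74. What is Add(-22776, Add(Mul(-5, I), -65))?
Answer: -22471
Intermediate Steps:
Add(-22776, Add(Mul(-5, I), -65)) = Add(-22776, Add(Mul(-5, -74), -65)) = Add(-22776, Add(370, -65)) = Add(-22776, 305) = -22471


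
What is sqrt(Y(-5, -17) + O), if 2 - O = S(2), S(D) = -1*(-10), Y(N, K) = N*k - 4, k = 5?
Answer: I*sqrt(37) ≈ 6.0828*I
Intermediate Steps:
Y(N, K) = -4 + 5*N (Y(N, K) = N*5 - 4 = 5*N - 4 = -4 + 5*N)
S(D) = 10
O = -8 (O = 2 - 1*10 = 2 - 10 = -8)
sqrt(Y(-5, -17) + O) = sqrt((-4 + 5*(-5)) - 8) = sqrt((-4 - 25) - 8) = sqrt(-29 - 8) = sqrt(-37) = I*sqrt(37)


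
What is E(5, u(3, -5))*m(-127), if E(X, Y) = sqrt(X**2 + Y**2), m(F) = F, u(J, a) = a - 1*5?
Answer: -635*sqrt(5) ≈ -1419.9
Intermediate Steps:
u(J, a) = -5 + a (u(J, a) = a - 5 = -5 + a)
E(5, u(3, -5))*m(-127) = sqrt(5**2 + (-5 - 5)**2)*(-127) = sqrt(25 + (-10)**2)*(-127) = sqrt(25 + 100)*(-127) = sqrt(125)*(-127) = (5*sqrt(5))*(-127) = -635*sqrt(5)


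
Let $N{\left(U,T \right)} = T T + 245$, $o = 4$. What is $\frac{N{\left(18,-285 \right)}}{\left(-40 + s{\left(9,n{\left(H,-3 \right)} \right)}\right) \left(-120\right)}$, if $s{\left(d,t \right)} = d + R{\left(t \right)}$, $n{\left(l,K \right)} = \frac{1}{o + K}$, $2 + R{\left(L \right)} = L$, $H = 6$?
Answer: $\frac{8147}{384} \approx 21.216$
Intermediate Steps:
$R{\left(L \right)} = -2 + L$
$n{\left(l,K \right)} = \frac{1}{4 + K}$
$s{\left(d,t \right)} = -2 + d + t$ ($s{\left(d,t \right)} = d + \left(-2 + t\right) = -2 + d + t$)
$N{\left(U,T \right)} = 245 + T^{2}$ ($N{\left(U,T \right)} = T^{2} + 245 = 245 + T^{2}$)
$\frac{N{\left(18,-285 \right)}}{\left(-40 + s{\left(9,n{\left(H,-3 \right)} \right)}\right) \left(-120\right)} = \frac{245 + \left(-285\right)^{2}}{\left(-40 + \left(-2 + 9 + \frac{1}{4 - 3}\right)\right) \left(-120\right)} = \frac{245 + 81225}{\left(-40 + \left(-2 + 9 + 1^{-1}\right)\right) \left(-120\right)} = \frac{81470}{\left(-40 + \left(-2 + 9 + 1\right)\right) \left(-120\right)} = \frac{81470}{\left(-40 + 8\right) \left(-120\right)} = \frac{81470}{\left(-32\right) \left(-120\right)} = \frac{81470}{3840} = 81470 \cdot \frac{1}{3840} = \frac{8147}{384}$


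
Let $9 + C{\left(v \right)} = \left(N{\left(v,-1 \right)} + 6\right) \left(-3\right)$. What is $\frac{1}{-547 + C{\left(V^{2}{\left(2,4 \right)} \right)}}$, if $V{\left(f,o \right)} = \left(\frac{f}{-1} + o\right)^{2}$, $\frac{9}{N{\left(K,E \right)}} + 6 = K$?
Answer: $- \frac{10}{5767} \approx -0.001734$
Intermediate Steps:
$N{\left(K,E \right)} = \frac{9}{-6 + K}$
$V{\left(f,o \right)} = \left(o - f\right)^{2}$ ($V{\left(f,o \right)} = \left(f \left(-1\right) + o\right)^{2} = \left(- f + o\right)^{2} = \left(o - f\right)^{2}$)
$C{\left(v \right)} = -27 - \frac{27}{-6 + v}$ ($C{\left(v \right)} = -9 + \left(\frac{9}{-6 + v} + 6\right) \left(-3\right) = -9 + \left(6 + \frac{9}{-6 + v}\right) \left(-3\right) = -9 - \left(18 + \frac{27}{-6 + v}\right) = -27 - \frac{27}{-6 + v}$)
$\frac{1}{-547 + C{\left(V^{2}{\left(2,4 \right)} \right)}} = \frac{1}{-547 + \frac{27 \left(5 - \left(\left(2 - 4\right)^{2}\right)^{2}\right)}{-6 + \left(\left(2 - 4\right)^{2}\right)^{2}}} = \frac{1}{-547 + \frac{27 \left(5 - \left(\left(-2\right)^{2}\right)^{2}\right)}{-6 + \left(\left(-2\right)^{2}\right)^{2}}} = \frac{1}{-547 + \frac{27 \left(5 - 4^{2}\right)}{-6 + 4^{2}}} = \frac{1}{-547 + \frac{27 \left(5 - 16\right)}{-6 + 16}} = \frac{1}{-547 + \frac{27 \left(5 - 16\right)}{10}} = \frac{1}{-547 + 27 \cdot \frac{1}{10} \left(-11\right)} = \frac{1}{-547 - \frac{297}{10}} = \frac{1}{- \frac{5767}{10}} = - \frac{10}{5767}$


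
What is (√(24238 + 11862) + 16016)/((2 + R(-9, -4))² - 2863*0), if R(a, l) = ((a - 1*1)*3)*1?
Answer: 8103/392 ≈ 20.671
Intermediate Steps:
R(a, l) = -3 + 3*a (R(a, l) = ((a - 1)*3)*1 = ((-1 + a)*3)*1 = (-3 + 3*a)*1 = -3 + 3*a)
(√(24238 + 11862) + 16016)/((2 + R(-9, -4))² - 2863*0) = (√(24238 + 11862) + 16016)/((2 + (-3 + 3*(-9)))² - 2863*0) = (√36100 + 16016)/((2 + (-3 - 27))² + 0) = (190 + 16016)/((2 - 30)² + 0) = 16206/((-28)² + 0) = 16206/(784 + 0) = 16206/784 = 16206*(1/784) = 8103/392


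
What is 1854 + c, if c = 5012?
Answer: 6866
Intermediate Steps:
1854 + c = 1854 + 5012 = 6866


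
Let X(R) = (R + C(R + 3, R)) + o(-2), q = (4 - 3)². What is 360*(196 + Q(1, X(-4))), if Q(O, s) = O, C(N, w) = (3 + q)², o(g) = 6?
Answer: 70920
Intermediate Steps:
q = 1 (q = 1² = 1)
C(N, w) = 16 (C(N, w) = (3 + 1)² = 4² = 16)
X(R) = 22 + R (X(R) = (R + 16) + 6 = (16 + R) + 6 = 22 + R)
360*(196 + Q(1, X(-4))) = 360*(196 + 1) = 360*197 = 70920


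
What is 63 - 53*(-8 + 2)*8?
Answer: 2607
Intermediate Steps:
63 - 53*(-8 + 2)*8 = 63 - (-318)*8 = 63 - 53*(-48) = 63 + 2544 = 2607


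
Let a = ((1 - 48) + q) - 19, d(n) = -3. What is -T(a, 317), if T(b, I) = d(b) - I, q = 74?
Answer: 320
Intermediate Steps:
a = 8 (a = ((1 - 48) + 74) - 19 = (-47 + 74) - 19 = 27 - 19 = 8)
T(b, I) = -3 - I
-T(a, 317) = -(-3 - 1*317) = -(-3 - 317) = -1*(-320) = 320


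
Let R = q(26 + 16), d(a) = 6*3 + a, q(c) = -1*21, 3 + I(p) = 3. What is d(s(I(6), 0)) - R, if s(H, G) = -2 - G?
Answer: 37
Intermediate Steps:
I(p) = 0 (I(p) = -3 + 3 = 0)
q(c) = -21
d(a) = 18 + a
R = -21
d(s(I(6), 0)) - R = (18 + (-2 - 1*0)) - 1*(-21) = (18 + (-2 + 0)) + 21 = (18 - 2) + 21 = 16 + 21 = 37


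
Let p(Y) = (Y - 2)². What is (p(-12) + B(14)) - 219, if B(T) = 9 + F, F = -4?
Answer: -18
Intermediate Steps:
p(Y) = (-2 + Y)²
B(T) = 5 (B(T) = 9 - 4 = 5)
(p(-12) + B(14)) - 219 = ((-2 - 12)² + 5) - 219 = ((-14)² + 5) - 219 = (196 + 5) - 219 = 201 - 219 = -18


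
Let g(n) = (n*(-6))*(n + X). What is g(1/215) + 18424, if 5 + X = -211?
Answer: 851928034/46225 ≈ 18430.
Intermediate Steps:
X = -216 (X = -5 - 211 = -216)
g(n) = -6*n*(-216 + n) (g(n) = (n*(-6))*(n - 216) = (-6*n)*(-216 + n) = -6*n*(-216 + n))
g(1/215) + 18424 = 6*(216 - 1/215)/215 + 18424 = 6*(1/215)*(216 - 1*1/215) + 18424 = 6*(1/215)*(216 - 1/215) + 18424 = 6*(1/215)*(46439/215) + 18424 = 278634/46225 + 18424 = 851928034/46225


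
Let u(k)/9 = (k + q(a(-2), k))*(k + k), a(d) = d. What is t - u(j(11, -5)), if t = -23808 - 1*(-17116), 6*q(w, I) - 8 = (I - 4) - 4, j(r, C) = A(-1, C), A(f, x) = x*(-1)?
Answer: -7217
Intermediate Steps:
A(f, x) = -x
j(r, C) = -C
q(w, I) = I/6 (q(w, I) = 4/3 + ((I - 4) - 4)/6 = 4/3 + ((-4 + I) - 4)/6 = 4/3 + (-8 + I)/6 = 4/3 + (-4/3 + I/6) = I/6)
u(k) = 21*k² (u(k) = 9*((k + k/6)*(k + k)) = 9*((7*k/6)*(2*k)) = 9*(7*k²/3) = 21*k²)
t = -6692 (t = -23808 + 17116 = -6692)
t - u(j(11, -5)) = -6692 - 21*(-1*(-5))² = -6692 - 21*5² = -6692 - 21*25 = -6692 - 1*525 = -6692 - 525 = -7217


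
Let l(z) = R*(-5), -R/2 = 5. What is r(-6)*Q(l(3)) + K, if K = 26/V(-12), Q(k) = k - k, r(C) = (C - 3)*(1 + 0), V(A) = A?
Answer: -13/6 ≈ -2.1667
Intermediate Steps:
R = -10 (R = -2*5 = -10)
r(C) = -3 + C (r(C) = (-3 + C)*1 = -3 + C)
l(z) = 50 (l(z) = -10*(-5) = 50)
Q(k) = 0
K = -13/6 (K = 26/(-12) = 26*(-1/12) = -13/6 ≈ -2.1667)
r(-6)*Q(l(3)) + K = (-3 - 6)*0 - 13/6 = -9*0 - 13/6 = 0 - 13/6 = -13/6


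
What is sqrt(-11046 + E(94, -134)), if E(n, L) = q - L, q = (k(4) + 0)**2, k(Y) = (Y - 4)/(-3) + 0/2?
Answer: 4*I*sqrt(682) ≈ 104.46*I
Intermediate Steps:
k(Y) = 4/3 - Y/3 (k(Y) = (-4 + Y)*(-1/3) + 0*(1/2) = (4/3 - Y/3) + 0 = 4/3 - Y/3)
q = 0 (q = ((4/3 - 1/3*4) + 0)**2 = ((4/3 - 4/3) + 0)**2 = (0 + 0)**2 = 0**2 = 0)
E(n, L) = -L (E(n, L) = 0 - L = -L)
sqrt(-11046 + E(94, -134)) = sqrt(-11046 - 1*(-134)) = sqrt(-11046 + 134) = sqrt(-10912) = 4*I*sqrt(682)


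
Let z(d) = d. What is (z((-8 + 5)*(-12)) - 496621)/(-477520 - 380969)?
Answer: 496585/858489 ≈ 0.57844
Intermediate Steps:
(z((-8 + 5)*(-12)) - 496621)/(-477520 - 380969) = ((-8 + 5)*(-12) - 496621)/(-477520 - 380969) = (-3*(-12) - 496621)/(-858489) = (36 - 496621)*(-1/858489) = -496585*(-1/858489) = 496585/858489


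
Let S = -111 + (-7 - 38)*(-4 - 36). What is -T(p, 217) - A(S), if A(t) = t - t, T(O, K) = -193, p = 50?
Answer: 193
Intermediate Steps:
S = 1689 (S = -111 - 45*(-40) = -111 + 1800 = 1689)
A(t) = 0
-T(p, 217) - A(S) = -1*(-193) - 1*0 = 193 + 0 = 193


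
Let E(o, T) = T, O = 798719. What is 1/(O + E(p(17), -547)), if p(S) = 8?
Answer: 1/798172 ≈ 1.2529e-6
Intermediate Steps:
1/(O + E(p(17), -547)) = 1/(798719 - 547) = 1/798172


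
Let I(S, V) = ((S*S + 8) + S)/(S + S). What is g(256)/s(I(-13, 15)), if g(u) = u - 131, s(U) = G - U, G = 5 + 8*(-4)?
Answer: -1625/269 ≈ -6.0409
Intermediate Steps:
I(S, V) = (8 + S + S²)/(2*S) (I(S, V) = ((S² + 8) + S)/((2*S)) = ((8 + S²) + S)*(1/(2*S)) = (8 + S + S²)*(1/(2*S)) = (8 + S + S²)/(2*S))
G = -27 (G = 5 - 32 = -27)
s(U) = -27 - U
g(u) = -131 + u
g(256)/s(I(-13, 15)) = (-131 + 256)/(-27 - (8 - 13*(1 - 13))/(2*(-13))) = 125/(-27 - (-1)*(8 - 13*(-12))/(2*13)) = 125/(-27 - (-1)*(8 + 156)/(2*13)) = 125/(-27 - (-1)*164/(2*13)) = 125/(-27 - 1*(-82/13)) = 125/(-27 + 82/13) = 125/(-269/13) = 125*(-13/269) = -1625/269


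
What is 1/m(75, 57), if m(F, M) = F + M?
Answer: 1/132 ≈ 0.0075758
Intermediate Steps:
1/m(75, 57) = 1/(75 + 57) = 1/132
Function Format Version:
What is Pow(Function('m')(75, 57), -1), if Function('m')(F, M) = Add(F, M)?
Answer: Rational(1, 132) ≈ 0.0075758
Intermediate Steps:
Pow(Function('m')(75, 57), -1) = Pow(Add(75, 57), -1) = Pow(132, -1) = Rational(1, 132)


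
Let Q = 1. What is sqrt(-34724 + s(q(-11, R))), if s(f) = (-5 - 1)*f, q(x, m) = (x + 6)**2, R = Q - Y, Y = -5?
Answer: I*sqrt(34874) ≈ 186.75*I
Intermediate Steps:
R = 6 (R = 1 - 1*(-5) = 1 + 5 = 6)
q(x, m) = (6 + x)**2
s(f) = -6*f
sqrt(-34724 + s(q(-11, R))) = sqrt(-34724 - 6*(6 - 11)**2) = sqrt(-34724 - 6*(-5)**2) = sqrt(-34724 - 6*25) = sqrt(-34724 - 150) = sqrt(-34874) = I*sqrt(34874)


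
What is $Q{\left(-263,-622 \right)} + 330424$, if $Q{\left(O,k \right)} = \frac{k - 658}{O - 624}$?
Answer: $\frac{293087368}{887} \approx 3.3043 \cdot 10^{5}$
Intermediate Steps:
$Q{\left(O,k \right)} = \frac{-658 + k}{-624 + O}$
$Q{\left(-263,-622 \right)} + 330424 = \frac{-658 - 622}{-624 - 263} + 330424 = \frac{1}{-887} \left(-1280\right) + 330424 = \left(- \frac{1}{887}\right) \left(-1280\right) + 330424 = \frac{1280}{887} + 330424 = \frac{293087368}{887}$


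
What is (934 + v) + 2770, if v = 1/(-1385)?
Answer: 5130039/1385 ≈ 3704.0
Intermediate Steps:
v = -1/1385 ≈ -0.00072202
(934 + v) + 2770 = (934 - 1/1385) + 2770 = 1293589/1385 + 2770 = 5130039/1385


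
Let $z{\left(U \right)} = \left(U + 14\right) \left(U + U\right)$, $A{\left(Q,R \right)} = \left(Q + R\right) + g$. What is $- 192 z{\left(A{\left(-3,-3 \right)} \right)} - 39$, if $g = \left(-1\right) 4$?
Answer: $15321$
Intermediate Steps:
$g = -4$
$A{\left(Q,R \right)} = -4 + Q + R$ ($A{\left(Q,R \right)} = \left(Q + R\right) - 4 = -4 + Q + R$)
$z{\left(U \right)} = 2 U \left(14 + U\right)$ ($z{\left(U \right)} = \left(14 + U\right) 2 U = 2 U \left(14 + U\right)$)
$- 192 z{\left(A{\left(-3,-3 \right)} \right)} - 39 = - 192 \cdot 2 \left(-4 - 3 - 3\right) \left(14 - 10\right) - 39 = - 192 \cdot 2 \left(-10\right) \left(14 - 10\right) - 39 = - 192 \cdot 2 \left(-10\right) 4 - 39 = \left(-192\right) \left(-80\right) - 39 = 15360 - 39 = 15321$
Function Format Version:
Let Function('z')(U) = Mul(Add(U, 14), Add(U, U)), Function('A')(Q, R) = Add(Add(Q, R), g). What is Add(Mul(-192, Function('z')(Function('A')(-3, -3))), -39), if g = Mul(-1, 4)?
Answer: 15321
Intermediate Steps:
g = -4
Function('A')(Q, R) = Add(-4, Q, R) (Function('A')(Q, R) = Add(Add(Q, R), -4) = Add(-4, Q, R))
Function('z')(U) = Mul(2, U, Add(14, U)) (Function('z')(U) = Mul(Add(14, U), Mul(2, U)) = Mul(2, U, Add(14, U)))
Add(Mul(-192, Function('z')(Function('A')(-3, -3))), -39) = Add(Mul(-192, Mul(2, Add(-4, -3, -3), Add(14, Add(-4, -3, -3)))), -39) = Add(Mul(-192, Mul(2, -10, Add(14, -10))), -39) = Add(Mul(-192, Mul(2, -10, 4)), -39) = Add(Mul(-192, -80), -39) = Add(15360, -39) = 15321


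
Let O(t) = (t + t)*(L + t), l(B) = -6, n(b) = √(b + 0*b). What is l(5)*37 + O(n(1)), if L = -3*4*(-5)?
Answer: -100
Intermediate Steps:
L = 60 (L = -12*(-5) = 60)
n(b) = √b (n(b) = √(b + 0) = √b)
O(t) = 2*t*(60 + t) (O(t) = (t + t)*(60 + t) = (2*t)*(60 + t) = 2*t*(60 + t))
l(5)*37 + O(n(1)) = -6*37 + 2*√1*(60 + √1) = -222 + 2*1*(60 + 1) = -222 + 2*1*61 = -222 + 122 = -100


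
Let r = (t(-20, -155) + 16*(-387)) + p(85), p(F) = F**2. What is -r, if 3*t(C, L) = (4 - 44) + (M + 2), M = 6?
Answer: -3067/3 ≈ -1022.3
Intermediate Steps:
t(C, L) = -32/3 (t(C, L) = ((4 - 44) + (6 + 2))/3 = (-40 + 8)/3 = (1/3)*(-32) = -32/3)
r = 3067/3 (r = (-32/3 + 16*(-387)) + 85**2 = (-32/3 - 6192) + 7225 = -18608/3 + 7225 = 3067/3 ≈ 1022.3)
-r = -1*3067/3 = -3067/3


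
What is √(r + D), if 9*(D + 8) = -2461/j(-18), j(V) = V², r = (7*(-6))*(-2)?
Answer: √219155/54 ≈ 8.6693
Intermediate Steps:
r = 84 (r = -42*(-2) = 84)
D = -25789/2916 (D = -8 + (-2461/((-18)²))/9 = -8 + (-2461/324)/9 = -8 + (-2461*1/324)/9 = -8 + (⅑)*(-2461/324) = -8 - 2461/2916 = -25789/2916 ≈ -8.8440)
√(r + D) = √(84 - 25789/2916) = √(219155/2916) = √219155/54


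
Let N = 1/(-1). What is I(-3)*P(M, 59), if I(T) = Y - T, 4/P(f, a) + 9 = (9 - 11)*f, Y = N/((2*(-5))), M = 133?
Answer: -62/1375 ≈ -0.045091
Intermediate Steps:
N = -1
Y = ⅒ (Y = -1/(2*(-5)) = -1/(-10) = -1*(-⅒) = ⅒ ≈ 0.10000)
P(f, a) = 4/(-9 - 2*f) (P(f, a) = 4/(-9 + (9 - 11)*f) = 4/(-9 - 2*f))
I(T) = ⅒ - T
I(-3)*P(M, 59) = (⅒ - 1*(-3))*(-4/(9 + 2*133)) = (⅒ + 3)*(-4/(9 + 266)) = 31*(-4/275)/10 = 31*(-4*1/275)/10 = (31/10)*(-4/275) = -62/1375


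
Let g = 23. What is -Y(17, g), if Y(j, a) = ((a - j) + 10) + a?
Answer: -39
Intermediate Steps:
Y(j, a) = 10 - j + 2*a (Y(j, a) = (10 + a - j) + a = 10 - j + 2*a)
-Y(17, g) = -(10 - 1*17 + 2*23) = -(10 - 17 + 46) = -1*39 = -39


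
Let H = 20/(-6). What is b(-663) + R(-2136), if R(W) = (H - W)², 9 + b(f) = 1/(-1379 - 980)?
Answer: 96564067948/21231 ≈ 4.5483e+6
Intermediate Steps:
H = -10/3 (H = 20*(-⅙) = -10/3 ≈ -3.3333)
b(f) = -21232/2359 (b(f) = -9 + 1/(-1379 - 980) = -9 + 1/(-2359) = -9 - 1/2359 = -21232/2359)
R(W) = (-10/3 - W)²
b(-663) + R(-2136) = -21232/2359 + (10 + 3*(-2136))²/9 = -21232/2359 + (10 - 6408)²/9 = -21232/2359 + (⅑)*(-6398)² = -21232/2359 + (⅑)*40934404 = -21232/2359 + 40934404/9 = 96564067948/21231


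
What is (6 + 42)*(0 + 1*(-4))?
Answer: -192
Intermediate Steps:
(6 + 42)*(0 + 1*(-4)) = 48*(0 - 4) = 48*(-4) = -192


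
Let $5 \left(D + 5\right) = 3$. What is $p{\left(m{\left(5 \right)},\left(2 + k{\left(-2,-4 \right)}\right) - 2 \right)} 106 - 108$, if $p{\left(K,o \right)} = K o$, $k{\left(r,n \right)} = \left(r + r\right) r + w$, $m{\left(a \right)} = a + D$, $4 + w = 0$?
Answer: $\frac{732}{5} \approx 146.4$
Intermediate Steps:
$D = - \frac{22}{5}$ ($D = -5 + \frac{1}{5} \cdot 3 = -5 + \frac{3}{5} = - \frac{22}{5} \approx -4.4$)
$w = -4$ ($w = -4 + 0 = -4$)
$m{\left(a \right)} = - \frac{22}{5} + a$ ($m{\left(a \right)} = a - \frac{22}{5} = - \frac{22}{5} + a$)
$k{\left(r,n \right)} = -4 + 2 r^{2}$ ($k{\left(r,n \right)} = \left(r + r\right) r - 4 = 2 r r - 4 = 2 r^{2} - 4 = -4 + 2 r^{2}$)
$p{\left(m{\left(5 \right)},\left(2 + k{\left(-2,-4 \right)}\right) - 2 \right)} 106 - 108 = \left(- \frac{22}{5} + 5\right) \left(\left(2 - \left(4 - 2 \left(-2\right)^{2}\right)\right) - 2\right) 106 - 108 = \frac{3 \left(\left(2 + \left(-4 + 2 \cdot 4\right)\right) - 2\right)}{5} \cdot 106 - 108 = \frac{3 \left(\left(2 + \left(-4 + 8\right)\right) - 2\right)}{5} \cdot 106 - 108 = \frac{3 \left(\left(2 + 4\right) - 2\right)}{5} \cdot 106 - 108 = \frac{3 \left(6 - 2\right)}{5} \cdot 106 - 108 = \frac{3}{5} \cdot 4 \cdot 106 - 108 = \frac{12}{5} \cdot 106 - 108 = \frac{1272}{5} - 108 = \frac{732}{5}$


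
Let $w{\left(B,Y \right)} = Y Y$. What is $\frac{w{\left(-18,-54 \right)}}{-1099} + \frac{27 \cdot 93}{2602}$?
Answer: $- \frac{4827843}{2859598} \approx -1.6883$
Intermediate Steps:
$w{\left(B,Y \right)} = Y^{2}$
$\frac{w{\left(-18,-54 \right)}}{-1099} + \frac{27 \cdot 93}{2602} = \frac{\left(-54\right)^{2}}{-1099} + \frac{27 \cdot 93}{2602} = 2916 \left(- \frac{1}{1099}\right) + 2511 \cdot \frac{1}{2602} = - \frac{2916}{1099} + \frac{2511}{2602} = - \frac{4827843}{2859598}$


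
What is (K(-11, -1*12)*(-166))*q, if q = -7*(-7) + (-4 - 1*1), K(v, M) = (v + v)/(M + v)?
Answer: -160688/23 ≈ -6986.4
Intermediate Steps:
K(v, M) = 2*v/(M + v) (K(v, M) = (2*v)/(M + v) = 2*v/(M + v))
q = 44 (q = 49 + (-4 - 1) = 49 - 5 = 44)
(K(-11, -1*12)*(-166))*q = ((2*(-11)/(-1*12 - 11))*(-166))*44 = ((2*(-11)/(-12 - 11))*(-166))*44 = ((2*(-11)/(-23))*(-166))*44 = ((2*(-11)*(-1/23))*(-166))*44 = ((22/23)*(-166))*44 = -3652/23*44 = -160688/23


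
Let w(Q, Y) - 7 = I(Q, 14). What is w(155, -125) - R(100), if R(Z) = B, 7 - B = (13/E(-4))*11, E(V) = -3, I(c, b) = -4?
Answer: -155/3 ≈ -51.667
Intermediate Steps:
w(Q, Y) = 3 (w(Q, Y) = 7 - 4 = 3)
B = 164/3 (B = 7 - 13/(-3)*11 = 7 - 13*(-1/3)*11 = 7 - (-13)*11/3 = 7 - 1*(-143/3) = 7 + 143/3 = 164/3 ≈ 54.667)
R(Z) = 164/3
w(155, -125) - R(100) = 3 - 1*164/3 = 3 - 164/3 = -155/3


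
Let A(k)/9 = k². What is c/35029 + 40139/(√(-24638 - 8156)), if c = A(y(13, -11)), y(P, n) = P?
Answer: 1521/35029 - 40139*I*√32794/32794 ≈ 0.043421 - 221.65*I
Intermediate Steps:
A(k) = 9*k²
c = 1521 (c = 9*13² = 9*169 = 1521)
c/35029 + 40139/(√(-24638 - 8156)) = 1521/35029 + 40139/(√(-24638 - 8156)) = 1521*(1/35029) + 40139/(√(-32794)) = 1521/35029 + 40139/((I*√32794)) = 1521/35029 + 40139*(-I*√32794/32794) = 1521/35029 - 40139*I*√32794/32794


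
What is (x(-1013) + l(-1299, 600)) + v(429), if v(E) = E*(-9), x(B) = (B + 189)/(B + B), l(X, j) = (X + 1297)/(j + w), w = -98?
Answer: -981607044/254263 ≈ -3860.6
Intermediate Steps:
l(X, j) = (1297 + X)/(-98 + j) (l(X, j) = (X + 1297)/(j - 98) = (1297 + X)/(-98 + j))
x(B) = (189 + B)/(2*B) (x(B) = (189 + B)/((2*B)) = (189 + B)*(1/(2*B)) = (189 + B)/(2*B))
v(E) = -9*E
(x(-1013) + l(-1299, 600)) + v(429) = ((½)*(189 - 1013)/(-1013) + (1297 - 1299)/(-98 + 600)) - 9*429 = ((½)*(-1/1013)*(-824) - 2/502) - 3861 = (412/1013 + (1/502)*(-2)) - 3861 = (412/1013 - 1/251) - 3861 = 102399/254263 - 3861 = -981607044/254263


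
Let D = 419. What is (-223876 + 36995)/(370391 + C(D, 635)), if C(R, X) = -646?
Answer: -186881/369745 ≈ -0.50543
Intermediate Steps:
(-223876 + 36995)/(370391 + C(D, 635)) = (-223876 + 36995)/(370391 - 646) = -186881/369745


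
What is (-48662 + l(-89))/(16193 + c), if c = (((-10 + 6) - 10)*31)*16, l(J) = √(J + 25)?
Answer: -48662/9249 + 8*I/9249 ≈ -5.2613 + 0.00086496*I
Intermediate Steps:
l(J) = √(25 + J)
c = -6944 (c = ((-4 - 10)*31)*16 = -14*31*16 = -434*16 = -6944)
(-48662 + l(-89))/(16193 + c) = (-48662 + √(25 - 89))/(16193 - 6944) = (-48662 + √(-64))/9249 = (-48662 + 8*I)*(1/9249) = -48662/9249 + 8*I/9249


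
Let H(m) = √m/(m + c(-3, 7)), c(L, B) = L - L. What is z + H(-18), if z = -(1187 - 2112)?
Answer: 925 - I*√2/6 ≈ 925.0 - 0.2357*I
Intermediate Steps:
c(L, B) = 0
H(m) = m^(-½) (H(m) = √m/(m + 0) = √m/m = m^(-½))
z = 925 (z = -1*(-925) = 925)
z + H(-18) = 925 + (-18)^(-½) = 925 - I*√2/6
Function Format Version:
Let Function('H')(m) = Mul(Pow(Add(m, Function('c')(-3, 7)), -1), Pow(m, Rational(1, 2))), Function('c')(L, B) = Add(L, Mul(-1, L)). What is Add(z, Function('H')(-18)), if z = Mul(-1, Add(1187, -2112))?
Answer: Add(925, Mul(Rational(-1, 6), I, Pow(2, Rational(1, 2)))) ≈ Add(925.00, Mul(-0.23570, I))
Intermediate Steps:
Function('c')(L, B) = 0
Function('H')(m) = Pow(m, Rational(-1, 2)) (Function('H')(m) = Mul(Pow(Add(m, 0), -1), Pow(m, Rational(1, 2))) = Mul(Pow(m, -1), Pow(m, Rational(1, 2))) = Pow(m, Rational(-1, 2)))
z = 925 (z = Mul(-1, -925) = 925)
Add(z, Function('H')(-18)) = Add(925, Pow(-18, Rational(-1, 2))) = Add(925, Mul(Rational(-1, 6), I, Pow(2, Rational(1, 2))))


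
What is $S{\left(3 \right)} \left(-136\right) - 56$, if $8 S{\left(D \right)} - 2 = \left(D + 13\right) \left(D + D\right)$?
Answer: $-1722$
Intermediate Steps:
$S{\left(D \right)} = \frac{1}{4} + \frac{D \left(13 + D\right)}{4}$ ($S{\left(D \right)} = \frac{1}{4} + \frac{\left(D + 13\right) \left(D + D\right)}{8} = \frac{1}{4} + \frac{\left(13 + D\right) 2 D}{8} = \frac{1}{4} + \frac{2 D \left(13 + D\right)}{8} = \frac{1}{4} + \frac{D \left(13 + D\right)}{4}$)
$S{\left(3 \right)} \left(-136\right) - 56 = \left(\frac{1}{4} + \frac{3^{2}}{4} + \frac{13}{4} \cdot 3\right) \left(-136\right) - 56 = \left(\frac{1}{4} + \frac{1}{4} \cdot 9 + \frac{39}{4}\right) \left(-136\right) - 56 = \left(\frac{1}{4} + \frac{9}{4} + \frac{39}{4}\right) \left(-136\right) - 56 = \frac{49}{4} \left(-136\right) - 56 = -1666 - 56 = -1722$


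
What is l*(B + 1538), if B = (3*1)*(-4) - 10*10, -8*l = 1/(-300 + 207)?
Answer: 23/12 ≈ 1.9167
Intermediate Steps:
l = 1/744 (l = -1/(8*(-300 + 207)) = -⅛/(-93) = -⅛*(-1/93) = 1/744 ≈ 0.0013441)
B = -112 (B = 3*(-4) - 100 = -12 - 100 = -112)
l*(B + 1538) = (-112 + 1538)/744 = (1/744)*1426 = 23/12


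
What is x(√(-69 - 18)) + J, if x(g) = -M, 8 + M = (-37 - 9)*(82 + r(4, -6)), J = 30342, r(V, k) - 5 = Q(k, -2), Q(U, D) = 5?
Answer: 34582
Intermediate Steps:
r(V, k) = 10 (r(V, k) = 5 + 5 = 10)
M = -4240 (M = -8 + (-37 - 9)*(82 + 10) = -8 - 46*92 = -8 - 4232 = -4240)
x(g) = 4240 (x(g) = -1*(-4240) = 4240)
x(√(-69 - 18)) + J = 4240 + 30342 = 34582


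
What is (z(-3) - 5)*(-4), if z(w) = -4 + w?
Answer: 48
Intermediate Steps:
(z(-3) - 5)*(-4) = ((-4 - 3) - 5)*(-4) = (-7 - 5)*(-4) = -12*(-4) = 48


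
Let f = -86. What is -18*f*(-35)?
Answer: -54180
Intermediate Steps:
-18*f*(-35) = -18*(-86)*(-35) = 1548*(-35) = -54180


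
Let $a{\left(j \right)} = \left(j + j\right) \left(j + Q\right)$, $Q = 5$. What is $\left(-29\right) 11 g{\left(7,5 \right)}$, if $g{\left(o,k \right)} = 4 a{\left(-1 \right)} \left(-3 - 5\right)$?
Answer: $-81664$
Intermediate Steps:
$a{\left(j \right)} = 2 j \left(5 + j\right)$ ($a{\left(j \right)} = \left(j + j\right) \left(j + 5\right) = 2 j \left(5 + j\right)$)
$g{\left(o,k \right)} = 256$ ($g{\left(o,k \right)} = 4 \cdot 2 \left(-1\right) \left(5 - 1\right) \left(-3 - 5\right) = 4 \cdot 2 \left(-1\right) 4 \left(-8\right) = 4 \left(-8\right) \left(-8\right) = \left(-32\right) \left(-8\right) = 256$)
$\left(-29\right) 11 g{\left(7,5 \right)} = \left(-29\right) 11 \cdot 256 = \left(-319\right) 256 = -81664$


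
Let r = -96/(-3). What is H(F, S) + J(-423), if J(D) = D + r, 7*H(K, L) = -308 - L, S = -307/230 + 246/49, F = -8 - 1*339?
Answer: -34358687/78890 ≈ -435.53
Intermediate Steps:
F = -347 (F = -8 - 339 = -347)
S = 41537/11270 (S = -307*1/230 + 246*(1/49) = -307/230 + 246/49 = 41537/11270 ≈ 3.6856)
H(K, L) = -44 - L/7 (H(K, L) = (-308 - L)/7 = -44 - L/7)
r = 32 (r = -96*(-1)/3 = -8*(-4) = 32)
J(D) = 32 + D (J(D) = D + 32 = 32 + D)
H(F, S) + J(-423) = (-44 - 1/7*41537/11270) + (32 - 423) = (-44 - 41537/78890) - 391 = -3512697/78890 - 391 = -34358687/78890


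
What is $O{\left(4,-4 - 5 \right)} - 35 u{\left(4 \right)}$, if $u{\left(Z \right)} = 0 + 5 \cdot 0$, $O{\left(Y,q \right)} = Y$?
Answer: $4$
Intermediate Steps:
$u{\left(Z \right)} = 0$ ($u{\left(Z \right)} = 0 + 0 = 0$)
$O{\left(4,-4 - 5 \right)} - 35 u{\left(4 \right)} = 4 - 0 = 4 + 0 = 4$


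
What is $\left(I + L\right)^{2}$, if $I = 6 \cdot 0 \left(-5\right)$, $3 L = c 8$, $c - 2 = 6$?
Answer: $\frac{4096}{9} \approx 455.11$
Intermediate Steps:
$c = 8$ ($c = 2 + 6 = 8$)
$L = \frac{64}{3}$ ($L = \frac{8 \cdot 8}{3} = \frac{1}{3} \cdot 64 = \frac{64}{3} \approx 21.333$)
$I = 0$ ($I = 0 \left(-5\right) = 0$)
$\left(I + L\right)^{2} = \left(0 + \frac{64}{3}\right)^{2} = \left(\frac{64}{3}\right)^{2} = \frac{4096}{9}$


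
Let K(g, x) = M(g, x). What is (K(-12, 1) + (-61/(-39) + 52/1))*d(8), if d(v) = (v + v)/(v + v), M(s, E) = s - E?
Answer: 1582/39 ≈ 40.564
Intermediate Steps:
K(g, x) = g - x
d(v) = 1 (d(v) = (2*v)/((2*v)) = (2*v)*(1/(2*v)) = 1)
(K(-12, 1) + (-61/(-39) + 52/1))*d(8) = ((-12 - 1*1) + (-61/(-39) + 52/1))*1 = ((-12 - 1) + (-61*(-1/39) + 52*1))*1 = (-13 + (61/39 + 52))*1 = (-13 + 2089/39)*1 = (1582/39)*1 = 1582/39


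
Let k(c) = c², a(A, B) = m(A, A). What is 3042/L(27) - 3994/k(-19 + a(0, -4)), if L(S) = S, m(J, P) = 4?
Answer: 21356/225 ≈ 94.916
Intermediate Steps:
a(A, B) = 4
3042/L(27) - 3994/k(-19 + a(0, -4)) = 3042/27 - 3994/(-19 + 4)² = 3042*(1/27) - 3994/((-15)²) = 338/3 - 3994/225 = 21356/225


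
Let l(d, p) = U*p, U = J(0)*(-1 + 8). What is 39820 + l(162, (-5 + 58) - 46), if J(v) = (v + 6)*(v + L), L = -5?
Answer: 38350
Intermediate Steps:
J(v) = (-5 + v)*(6 + v) (J(v) = (v + 6)*(v - 5) = (6 + v)*(-5 + v) = (-5 + v)*(6 + v))
U = -210 (U = (-30 + 0 + 0²)*(-1 + 8) = (-30 + 0 + 0)*7 = -30*7 = -210)
l(d, p) = -210*p
39820 + l(162, (-5 + 58) - 46) = 39820 - 210*((-5 + 58) - 46) = 39820 - 210*(53 - 46) = 39820 - 210*7 = 39820 - 1470 = 38350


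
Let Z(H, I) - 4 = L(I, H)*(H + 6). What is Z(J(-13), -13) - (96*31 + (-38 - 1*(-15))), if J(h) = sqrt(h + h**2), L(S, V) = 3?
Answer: -2931 + 6*sqrt(39) ≈ -2893.5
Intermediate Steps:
Z(H, I) = 22 + 3*H (Z(H, I) = 4 + 3*(H + 6) = 4 + 3*(6 + H) = 4 + (18 + 3*H) = 22 + 3*H)
Z(J(-13), -13) - (96*31 + (-38 - 1*(-15))) = (22 + 3*sqrt(-13*(1 - 13))) - (96*31 + (-38 - 1*(-15))) = (22 + 3*sqrt(-13*(-12))) - (2976 + (-38 + 15)) = (22 + 3*sqrt(156)) - (2976 - 23) = (22 + 3*(2*sqrt(39))) - 1*2953 = (22 + 6*sqrt(39)) - 2953 = -2931 + 6*sqrt(39)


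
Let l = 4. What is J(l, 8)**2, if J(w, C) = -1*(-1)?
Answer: 1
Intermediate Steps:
J(w, C) = 1
J(l, 8)**2 = 1**2 = 1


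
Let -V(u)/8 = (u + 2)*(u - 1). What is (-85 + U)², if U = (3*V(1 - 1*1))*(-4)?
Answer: 76729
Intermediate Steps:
V(u) = -8*(-1 + u)*(2 + u) (V(u) = -8*(u + 2)*(u - 1) = -8*(2 + u)*(-1 + u) = -8*(-1 + u)*(2 + u))
U = -192 (U = (3*(16 - 8*(1 - 1*1) - 8*(1 - 1*1)²))*(-4) = (3*(16 - 8*(1 - 1) - 8*(1 - 1)²))*(-4) = (3*(16 - 8*0 - 8*0²))*(-4) = (3*(16 + 0 - 8*0))*(-4) = (3*(16 + 0 + 0))*(-4) = (3*16)*(-4) = 48*(-4) = -192)
(-85 + U)² = (-85 - 192)² = (-277)² = 76729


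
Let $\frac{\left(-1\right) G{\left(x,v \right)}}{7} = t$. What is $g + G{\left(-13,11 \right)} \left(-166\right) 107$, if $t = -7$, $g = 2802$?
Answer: $-867536$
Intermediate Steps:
$G{\left(x,v \right)} = 49$ ($G{\left(x,v \right)} = \left(-7\right) \left(-7\right) = 49$)
$g + G{\left(-13,11 \right)} \left(-166\right) 107 = 2802 + 49 \left(-166\right) 107 = 2802 - 870338 = -867536$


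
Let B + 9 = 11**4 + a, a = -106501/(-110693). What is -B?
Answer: -1619766477/110693 ≈ -14633.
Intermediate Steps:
a = 106501/110693 (a = -106501*(-1/110693) = 106501/110693 ≈ 0.96213)
B = 1619766477/110693 (B = -9 + (11**4 + 106501/110693) = -9 + (14641 + 106501/110693) = -9 + 1620762714/110693 = 1619766477/110693 ≈ 14633.)
-B = -1*1619766477/110693 = -1619766477/110693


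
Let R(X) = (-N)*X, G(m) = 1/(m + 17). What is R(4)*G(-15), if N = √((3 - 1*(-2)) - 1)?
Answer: -4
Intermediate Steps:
G(m) = 1/(17 + m)
N = 2 (N = √((3 + 2) - 1) = √(5 - 1) = √4 = 2)
R(X) = -2*X (R(X) = (-1*2)*X = -2*X)
R(4)*G(-15) = (-2*4)/(17 - 15) = -8/2 = -8*½ = -4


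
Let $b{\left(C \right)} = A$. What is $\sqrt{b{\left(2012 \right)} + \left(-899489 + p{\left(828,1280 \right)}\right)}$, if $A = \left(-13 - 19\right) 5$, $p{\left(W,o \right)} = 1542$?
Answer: $i \sqrt{898107} \approx 947.69 i$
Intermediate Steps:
$A = -160$ ($A = \left(-32\right) 5 = -160$)
$b{\left(C \right)} = -160$
$\sqrt{b{\left(2012 \right)} + \left(-899489 + p{\left(828,1280 \right)}\right)} = \sqrt{-160 + \left(-899489 + 1542\right)} = \sqrt{-160 - 897947} = \sqrt{-898107} = i \sqrt{898107}$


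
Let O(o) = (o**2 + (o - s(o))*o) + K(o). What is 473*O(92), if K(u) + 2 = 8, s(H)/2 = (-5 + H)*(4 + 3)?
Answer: -44992706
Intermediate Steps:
s(H) = -70 + 14*H (s(H) = 2*((-5 + H)*(4 + 3)) = 2*((-5 + H)*7) = 2*(-35 + 7*H) = -70 + 14*H)
K(u) = 6 (K(u) = -2 + 8 = 6)
O(o) = 6 + o**2 + o*(70 - 13*o) (O(o) = (o**2 + (o - (-70 + 14*o))*o) + 6 = (o**2 + (o + (70 - 14*o))*o) + 6 = (o**2 + (70 - 13*o)*o) + 6 = (o**2 + o*(70 - 13*o)) + 6 = 6 + o**2 + o*(70 - 13*o))
473*O(92) = 473*(6 - 12*92**2 + 70*92) = 473*(6 - 12*8464 + 6440) = 473*(6 - 101568 + 6440) = 473*(-95122) = -44992706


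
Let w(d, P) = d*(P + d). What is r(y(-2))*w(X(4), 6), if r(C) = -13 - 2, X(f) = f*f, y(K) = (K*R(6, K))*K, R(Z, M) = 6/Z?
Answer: -5280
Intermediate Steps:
y(K) = K² (y(K) = (K*(6/6))*K = (K*(6*(⅙)))*K = (K*1)*K = K*K = K²)
X(f) = f²
r(C) = -15
r(y(-2))*w(X(4), 6) = -15*4²*(6 + 4²) = -240*(6 + 16) = -240*22 = -15*352 = -5280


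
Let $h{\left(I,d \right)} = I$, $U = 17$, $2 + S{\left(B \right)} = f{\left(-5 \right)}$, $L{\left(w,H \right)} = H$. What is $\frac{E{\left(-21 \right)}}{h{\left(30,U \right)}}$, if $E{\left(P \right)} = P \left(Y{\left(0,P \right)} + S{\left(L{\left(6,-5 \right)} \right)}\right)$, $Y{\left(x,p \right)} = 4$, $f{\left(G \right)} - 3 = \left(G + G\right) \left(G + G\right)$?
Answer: $- \frac{147}{2} \approx -73.5$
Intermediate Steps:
$f{\left(G \right)} = 3 + 4 G^{2}$ ($f{\left(G \right)} = 3 + \left(G + G\right) \left(G + G\right) = 3 + 2 G 2 G = 3 + 4 G^{2}$)
$S{\left(B \right)} = 101$ ($S{\left(B \right)} = -2 + \left(3 + 4 \left(-5\right)^{2}\right) = -2 + \left(3 + 4 \cdot 25\right) = -2 + \left(3 + 100\right) = -2 + 103 = 101$)
$E{\left(P \right)} = 105 P$ ($E{\left(P \right)} = P \left(4 + 101\right) = P 105 = 105 P$)
$\frac{E{\left(-21 \right)}}{h{\left(30,U \right)}} = \frac{105 \left(-21\right)}{30} = \left(-2205\right) \frac{1}{30} = - \frac{147}{2}$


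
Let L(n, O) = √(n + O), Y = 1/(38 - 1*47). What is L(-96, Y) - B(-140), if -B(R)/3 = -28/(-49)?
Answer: 12/7 + I*√865/3 ≈ 1.7143 + 9.8036*I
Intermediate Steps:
B(R) = -12/7 (B(R) = -(-84)/(-49) = -(-84)*(-1)/49 = -3*4/7 = -12/7)
Y = -⅑ (Y = 1/(38 - 47) = 1/(-9) = -⅑ ≈ -0.11111)
L(n, O) = √(O + n)
L(-96, Y) - B(-140) = √(-⅑ - 96) - 1*(-12/7) = √(-865/9) + 12/7 = I*√865/3 + 12/7 = 12/7 + I*√865/3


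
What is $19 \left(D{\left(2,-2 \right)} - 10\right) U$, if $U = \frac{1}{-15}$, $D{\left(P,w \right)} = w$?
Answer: $\frac{76}{5} \approx 15.2$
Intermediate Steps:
$U = - \frac{1}{15} \approx -0.066667$
$19 \left(D{\left(2,-2 \right)} - 10\right) U = 19 \left(-2 - 10\right) \left(- \frac{1}{15}\right) = 19 \left(-12\right) \left(- \frac{1}{15}\right) = \left(-228\right) \left(- \frac{1}{15}\right) = \frac{76}{5}$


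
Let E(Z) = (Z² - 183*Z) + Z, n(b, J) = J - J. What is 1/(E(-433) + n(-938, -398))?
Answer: 1/266295 ≈ 3.7552e-6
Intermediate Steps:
n(b, J) = 0
E(Z) = Z² - 182*Z
1/(E(-433) + n(-938, -398)) = 1/(-433*(-182 - 433) + 0) = 1/(-433*(-615) + 0) = 1/(266295 + 0) = 1/266295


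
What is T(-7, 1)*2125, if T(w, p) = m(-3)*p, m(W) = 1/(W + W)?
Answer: -2125/6 ≈ -354.17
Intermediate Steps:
m(W) = 1/(2*W)
T(w, p) = -p/6 (T(w, p) = ((½)/(-3))*p = ((½)*(-⅓))*p = -p/6)
T(-7, 1)*2125 = -⅙*1*2125 = -⅙*2125 = -2125/6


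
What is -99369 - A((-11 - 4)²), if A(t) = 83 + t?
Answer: -99677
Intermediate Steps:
-99369 - A((-11 - 4)²) = -99369 - (83 + (-11 - 4)²) = -99369 - (83 + (-15)²) = -99369 - (83 + 225) = -99369 - 1*308 = -99369 - 308 = -99677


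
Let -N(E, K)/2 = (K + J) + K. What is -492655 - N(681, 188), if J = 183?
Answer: -491537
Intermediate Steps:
N(E, K) = -366 - 4*K (N(E, K) = -2*((K + 183) + K) = -2*((183 + K) + K) = -2*(183 + 2*K) = -366 - 4*K)
-492655 - N(681, 188) = -492655 - (-366 - 4*188) = -492655 - (-366 - 752) = -492655 - 1*(-1118) = -492655 + 1118 = -491537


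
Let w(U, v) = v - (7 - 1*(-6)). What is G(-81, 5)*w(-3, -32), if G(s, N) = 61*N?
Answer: -13725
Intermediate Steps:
w(U, v) = -13 + v (w(U, v) = v - (7 + 6) = v - 1*13 = v - 13 = -13 + v)
G(-81, 5)*w(-3, -32) = (61*5)*(-13 - 32) = 305*(-45) = -13725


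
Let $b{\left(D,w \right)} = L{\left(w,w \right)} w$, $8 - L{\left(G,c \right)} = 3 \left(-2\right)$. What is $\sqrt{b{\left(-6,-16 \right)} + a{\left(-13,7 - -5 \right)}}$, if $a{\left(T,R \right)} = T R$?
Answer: $2 i \sqrt{95} \approx 19.494 i$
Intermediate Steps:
$L{\left(G,c \right)} = 14$ ($L{\left(G,c \right)} = 8 - 3 \left(-2\right) = 8 - -6 = 8 + 6 = 14$)
$b{\left(D,w \right)} = 14 w$
$a{\left(T,R \right)} = R T$
$\sqrt{b{\left(-6,-16 \right)} + a{\left(-13,7 - -5 \right)}} = \sqrt{14 \left(-16\right) + \left(7 - -5\right) \left(-13\right)} = \sqrt{-224 + \left(7 + 5\right) \left(-13\right)} = \sqrt{-224 + 12 \left(-13\right)} = \sqrt{-224 - 156} = \sqrt{-380} = 2 i \sqrt{95}$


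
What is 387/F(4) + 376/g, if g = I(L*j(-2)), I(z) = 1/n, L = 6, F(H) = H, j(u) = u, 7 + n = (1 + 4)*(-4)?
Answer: -40221/4 ≈ -10055.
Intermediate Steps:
n = -27 (n = -7 + (1 + 4)*(-4) = -7 + 5*(-4) = -7 - 20 = -27)
I(z) = -1/27 (I(z) = 1/(-27) = -1/27)
g = -1/27 ≈ -0.037037
387/F(4) + 376/g = 387/4 + 376/(-1/27) = 387*(¼) + 376*(-27) = 387/4 - 10152 = -40221/4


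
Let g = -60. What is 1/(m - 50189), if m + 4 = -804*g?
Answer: -1/1953 ≈ -0.00051203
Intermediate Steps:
m = 48236 (m = -4 - 804*(-60) = -4 + 48240 = 48236)
1/(m - 50189) = 1/(48236 - 50189) = 1/(-1953) = -1/1953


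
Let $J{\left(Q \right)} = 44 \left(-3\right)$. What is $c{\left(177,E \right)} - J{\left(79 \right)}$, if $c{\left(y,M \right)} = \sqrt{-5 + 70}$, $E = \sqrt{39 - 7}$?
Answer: $132 + \sqrt{65} \approx 140.06$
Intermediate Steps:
$J{\left(Q \right)} = -132$
$E = 4 \sqrt{2}$ ($E = \sqrt{32} = 4 \sqrt{2} \approx 5.6569$)
$c{\left(y,M \right)} = \sqrt{65}$
$c{\left(177,E \right)} - J{\left(79 \right)} = \sqrt{65} - -132 = \sqrt{65} + 132 = 132 + \sqrt{65}$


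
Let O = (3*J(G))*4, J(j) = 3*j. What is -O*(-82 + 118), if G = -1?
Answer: 1296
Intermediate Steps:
O = -36 (O = (3*(3*(-1)))*4 = (3*(-3))*4 = -9*4 = -36)
-O*(-82 + 118) = -(-36)*(-82 + 118) = -(-36)*36 = -1*(-1296) = 1296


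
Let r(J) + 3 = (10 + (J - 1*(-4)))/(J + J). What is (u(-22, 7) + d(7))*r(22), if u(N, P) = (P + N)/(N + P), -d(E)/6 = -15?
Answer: -2184/11 ≈ -198.55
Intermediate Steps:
r(J) = -3 + (14 + J)/(2*J) (r(J) = -3 + (10 + (J - 1*(-4)))/(J + J) = -3 + (10 + (J + 4))/((2*J)) = -3 + (10 + (4 + J))*(1/(2*J)) = -3 + (14 + J)*(1/(2*J)) = -3 + (14 + J)/(2*J))
d(E) = 90 (d(E) = -6*(-15) = 90)
u(N, P) = 1 (u(N, P) = (N + P)/(N + P) = 1)
(u(-22, 7) + d(7))*r(22) = (1 + 90)*(-5/2 + 7/22) = 91*(-5/2 + 7*(1/22)) = 91*(-5/2 + 7/22) = 91*(-24/11) = -2184/11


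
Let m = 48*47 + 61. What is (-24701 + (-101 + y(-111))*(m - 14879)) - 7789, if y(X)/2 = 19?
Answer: 758916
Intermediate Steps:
y(X) = 38 (y(X) = 2*19 = 38)
m = 2317 (m = 2256 + 61 = 2317)
(-24701 + (-101 + y(-111))*(m - 14879)) - 7789 = (-24701 + (-101 + 38)*(2317 - 14879)) - 7789 = (-24701 - 63*(-12562)) - 7789 = (-24701 + 791406) - 7789 = 766705 - 7789 = 758916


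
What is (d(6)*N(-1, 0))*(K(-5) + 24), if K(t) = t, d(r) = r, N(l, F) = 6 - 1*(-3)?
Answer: 1026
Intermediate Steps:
N(l, F) = 9 (N(l, F) = 6 + 3 = 9)
(d(6)*N(-1, 0))*(K(-5) + 24) = (6*9)*(-5 + 24) = 54*19 = 1026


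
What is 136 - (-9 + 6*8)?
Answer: 97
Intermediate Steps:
136 - (-9 + 6*8) = 136 - (-9 + 48) = 136 - 1*39 = 136 - 39 = 97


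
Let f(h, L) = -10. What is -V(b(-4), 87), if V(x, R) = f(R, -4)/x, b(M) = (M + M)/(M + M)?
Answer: 10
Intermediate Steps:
b(M) = 1 (b(M) = (2*M)/((2*M)) = (2*M)*(1/(2*M)) = 1)
V(x, R) = -10/x
-V(b(-4), 87) = -(-10)/1 = -(-10) = -1*(-10) = 10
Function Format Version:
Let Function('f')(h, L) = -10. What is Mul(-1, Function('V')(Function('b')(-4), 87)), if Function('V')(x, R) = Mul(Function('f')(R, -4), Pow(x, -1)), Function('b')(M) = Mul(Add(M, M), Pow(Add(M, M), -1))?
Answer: 10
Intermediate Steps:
Function('b')(M) = 1 (Function('b')(M) = Mul(Mul(2, M), Pow(Mul(2, M), -1)) = Mul(Mul(2, M), Mul(Rational(1, 2), Pow(M, -1))) = 1)
Function('V')(x, R) = Mul(-10, Pow(x, -1))
Mul(-1, Function('V')(Function('b')(-4), 87)) = Mul(-1, Mul(-10, Pow(1, -1))) = Mul(-1, Mul(-10, 1)) = Mul(-1, -10) = 10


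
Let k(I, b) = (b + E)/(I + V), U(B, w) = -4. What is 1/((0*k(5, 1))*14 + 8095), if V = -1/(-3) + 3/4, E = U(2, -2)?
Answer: 1/8095 ≈ 0.00012353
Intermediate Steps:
E = -4
V = 13/12 (V = -1*(-1/3) + 3*(1/4) = 1/3 + 3/4 = 13/12 ≈ 1.0833)
k(I, b) = (-4 + b)/(13/12 + I) (k(I, b) = (b - 4)/(I + 13/12) = (-4 + b)/(13/12 + I))
1/((0*k(5, 1))*14 + 8095) = 1/((0*(12*(-4 + 1)/(13 + 12*5)))*14 + 8095) = 1/((0*(12*(-3)/(13 + 60)))*14 + 8095) = 1/((0*(12*(-3)/73))*14 + 8095) = 1/((0*(12*(1/73)*(-3)))*14 + 8095) = 1/((0*(-36/73))*14 + 8095) = 1/(0*14 + 8095) = 1/(0 + 8095) = 1/8095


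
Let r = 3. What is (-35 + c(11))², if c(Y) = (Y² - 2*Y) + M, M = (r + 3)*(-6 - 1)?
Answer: 484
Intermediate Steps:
M = -42 (M = (3 + 3)*(-6 - 1) = 6*(-7) = -42)
c(Y) = -42 + Y² - 2*Y (c(Y) = (Y² - 2*Y) - 42 = -42 + Y² - 2*Y)
(-35 + c(11))² = (-35 + (-42 + 11² - 2*11))² = (-35 + (-42 + 121 - 22))² = (-35 + 57)² = 22² = 484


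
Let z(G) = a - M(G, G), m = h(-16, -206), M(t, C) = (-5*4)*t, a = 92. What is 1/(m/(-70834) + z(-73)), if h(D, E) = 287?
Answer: -70834/96901199 ≈ -0.00073099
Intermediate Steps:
M(t, C) = -20*t
m = 287
z(G) = 92 + 20*G (z(G) = 92 - (-20)*G = 92 + 20*G)
1/(m/(-70834) + z(-73)) = 1/(287/(-70834) + (92 + 20*(-73))) = 1/(287*(-1/70834) + (92 - 1460)) = 1/(-287/70834 - 1368) = 1/(-96901199/70834) = -70834/96901199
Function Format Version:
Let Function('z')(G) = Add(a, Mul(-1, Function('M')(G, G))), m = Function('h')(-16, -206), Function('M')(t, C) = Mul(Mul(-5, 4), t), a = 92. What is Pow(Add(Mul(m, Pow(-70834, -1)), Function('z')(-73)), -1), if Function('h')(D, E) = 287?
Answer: Rational(-70834, 96901199) ≈ -0.00073099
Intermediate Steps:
Function('M')(t, C) = Mul(-20, t)
m = 287
Function('z')(G) = Add(92, Mul(20, G)) (Function('z')(G) = Add(92, Mul(-1, Mul(-20, G))) = Add(92, Mul(20, G)))
Pow(Add(Mul(m, Pow(-70834, -1)), Function('z')(-73)), -1) = Pow(Add(Mul(287, Pow(-70834, -1)), Add(92, Mul(20, -73))), -1) = Pow(Add(Mul(287, Rational(-1, 70834)), Add(92, -1460)), -1) = Pow(Add(Rational(-287, 70834), -1368), -1) = Pow(Rational(-96901199, 70834), -1) = Rational(-70834, 96901199)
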